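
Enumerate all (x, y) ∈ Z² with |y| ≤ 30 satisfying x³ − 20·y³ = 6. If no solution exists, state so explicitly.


The equation is x³ - 20y³ = 6. For fixed y, x³ = 20·y³ + 6, so a solution requires the RHS to be a perfect cube.
Strategy: iterate y from -30 to 30, compute RHS = 20·y³ + 6, and check whether it is a (positive or negative) perfect cube.
Check small values of y:
  y = 0: RHS = 6 is not a perfect cube.
  y = 1: RHS = 26 is not a perfect cube.
  y = -1: RHS = -14 is not a perfect cube.
  y = 2: RHS = 166 is not a perfect cube.
  y = -2: RHS = -154 is not a perfect cube.
  y = 3: RHS = 546 is not a perfect cube.
  y = -3: RHS = -534 is not a perfect cube.
Continuing the search up to |y| = 30 finds no solutions either.
No (x, y) in the scanned range satisfies the equation.

No integer solutions with |y| ≤ 30.


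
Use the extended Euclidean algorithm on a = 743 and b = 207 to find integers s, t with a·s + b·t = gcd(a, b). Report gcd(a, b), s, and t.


Euclidean algorithm on (743, 207) — divide until remainder is 0:
  743 = 3 · 207 + 122
  207 = 1 · 122 + 85
  122 = 1 · 85 + 37
  85 = 2 · 37 + 11
  37 = 3 · 11 + 4
  11 = 2 · 4 + 3
  4 = 1 · 3 + 1
  3 = 3 · 1 + 0
gcd(743, 207) = 1.
Track Bezout coefficients alongside the remainders: start with r₀ = 743 = a·1 + b·0 (s = 1, t = 0) and r₁ = 207 = a·0 + b·1 (s = 0, t = 1); each new remainder r_{k+1} = r_{k-1} − q_k·r_k inherits s_{k+1} = s_{k-1} − q_k·s_k, t_{k+1} = t_{k-1} − q_k·t_k, so r_k = a·s_k + b·t_k at every step:
  q = 3: r = 122, s = 1 − 3·0 = 1, t = 0 − 3·1 = -3  (check: 743·1 + 207·(-3) = 122)
  q = 1: r = 85, s = 0 − 1·1 = -1, t = 1 − 1·(-3) = 4  (check: 743·(-1) + 207·4 = 85)
  q = 1: r = 37, s = 1 − 1·(-1) = 2, t = -3 − 1·4 = -7  (check: 743·2 + 207·(-7) = 37)
  q = 2: r = 11, s = -1 − 2·2 = -5, t = 4 − 2·(-7) = 18  (check: 743·(-5) + 207·18 = 11)
  q = 3: r = 4, s = 2 − 3·(-5) = 17, t = -7 − 3·18 = -61  (check: 743·17 + 207·(-61) = 4)
  q = 2: r = 3, s = -5 − 2·17 = -39, t = 18 − 2·(-61) = 140  (check: 743·(-39) + 207·140 = 3)
  q = 1: r = 1, s = 17 − 1·(-39) = 56, t = -61 − 1·140 = -201  (check: 743·56 + 207·(-201) = 1)
The row with r = 1 (the gcd) gives the Bezout coefficients s = 56, t = -201.
Result: 743 · (56) + 207 · (-201) = 1.

gcd(743, 207) = 1; s = 56, t = -201 (check: 743·56 + 207·(-201) = 1).


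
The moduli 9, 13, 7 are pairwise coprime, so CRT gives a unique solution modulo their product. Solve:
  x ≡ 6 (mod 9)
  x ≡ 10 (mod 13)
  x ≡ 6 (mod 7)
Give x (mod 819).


Moduli 9, 13, 7 are pairwise coprime; by CRT there is a unique solution modulo M = 9 · 13 · 7 = 819.
Solve pairwise, accumulating the modulus:
  Start with x ≡ 6 (mod 9).
  Combine with x ≡ 10 (mod 13): since gcd(9, 13) = 1, we get a unique residue mod 117.
    Write x = 6 + 9·t and substitute into x ≡ 10 (mod 13): 9·t ≡ 10 − 6 = 4 (mod 13).
    The inverse of 9 mod 13 is 3 (since 9·3 = 27 = 2·13 + 1), so t ≡ 3·4 = 12 ≡ 12 (mod 13).
    Then x = 6 + 9·12 = 114, valid modulo lcm(9, 13) = 117: x ≡ 114 (mod 117).
  Combine with x ≡ 6 (mod 7): since gcd(117, 7) = 1, we get a unique residue mod 819.
    Write x = 114 + 117·t and substitute into x ≡ 6 (mod 7): 117·t ≡ 6 − 114 = -108 (mod 7).
    Reduce coefficients mod 7: 5·t ≡ 4 (mod 7).
    The inverse of 5 mod 7 is 3 (since 5·3 = 15 = 2·7 + 1), so t ≡ 3·4 = 12 ≡ 5 (mod 7).
    Then x = 114 + 117·5 = 699, valid modulo lcm(117, 7) = 819: x ≡ 699 (mod 819).
Verify: 699 mod 9 = 6 ✓, 699 mod 13 = 10 ✓, 699 mod 7 = 6 ✓.

x ≡ 699 (mod 819).


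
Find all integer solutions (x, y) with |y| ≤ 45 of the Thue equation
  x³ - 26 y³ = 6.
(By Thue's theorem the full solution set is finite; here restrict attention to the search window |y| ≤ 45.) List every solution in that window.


The equation is x³ - 26y³ = 6. For fixed y, x³ = 26·y³ + 6, so a solution requires the RHS to be a perfect cube.
Strategy: iterate y from -45 to 45, compute RHS = 26·y³ + 6, and check whether it is a (positive or negative) perfect cube.
Check small values of y:
  y = 0: RHS = 6 is not a perfect cube.
  y = 1: RHS = 32 is not a perfect cube.
  y = -1: RHS = -20 is not a perfect cube.
  y = 2: RHS = 214 is not a perfect cube.
  y = -2: RHS = -202 is not a perfect cube.
  y = 3: RHS = 708 is not a perfect cube.
  y = -3: RHS = -696 is not a perfect cube.
Continuing the search up to |y| = 45 finds no solutions either.
No (x, y) in the scanned range satisfies the equation.

No integer solutions with |y| ≤ 45.


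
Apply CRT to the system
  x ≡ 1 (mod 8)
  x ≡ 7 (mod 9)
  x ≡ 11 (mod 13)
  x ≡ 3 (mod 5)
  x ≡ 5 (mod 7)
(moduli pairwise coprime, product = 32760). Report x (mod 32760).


Product of moduli M = 8 · 9 · 13 · 5 · 7 = 32760.
Merge one congruence at a time:
  Start: x ≡ 1 (mod 8).
  Combine with x ≡ 7 (mod 9); new modulus lcm = 72.
    Write x = 1 + 8·t and substitute into x ≡ 7 (mod 9): 8·t ≡ 7 − 1 = 6 (mod 9).
    The inverse of 8 mod 9 is 8 (since 8·8 = 64 = 7·9 + 1), so t ≡ 8·6 = 48 ≡ 3 (mod 9).
    Then x = 1 + 8·3 = 25, valid modulo lcm(8, 9) = 72: x ≡ 25 (mod 72).
  Combine with x ≡ 11 (mod 13); new modulus lcm = 936.
    Write x = 25 + 72·t and substitute into x ≡ 11 (mod 13): 72·t ≡ 11 − 25 = -14 (mod 13).
    Reduce coefficients mod 13: 7·t ≡ 12 (mod 13).
    The inverse of 7 mod 13 is 2 (since 7·2 = 14 = 1·13 + 1), so t ≡ 2·12 = 24 ≡ 11 (mod 13).
    Then x = 25 + 72·11 = 817, valid modulo lcm(72, 13) = 936: x ≡ 817 (mod 936).
  Combine with x ≡ 3 (mod 5); new modulus lcm = 4680.
    Write x = 817 + 936·t and substitute into x ≡ 3 (mod 5): 936·t ≡ 3 − 817 = -814 (mod 5).
    Reduce coefficients mod 5: 1·t ≡ 1 (mod 5).
    So t ≡ 1 (mod 5).
    Then x = 817 + 936·1 = 1753, valid modulo lcm(936, 5) = 4680: x ≡ 1753 (mod 4680).
  Combine with x ≡ 5 (mod 7); new modulus lcm = 32760.
    Write x = 1753 + 4680·t and substitute into x ≡ 5 (mod 7): 4680·t ≡ 5 − 1753 = -1748 (mod 7).
    Reduce coefficients mod 7: 4·t ≡ 2 (mod 7).
    The inverse of 4 mod 7 is 2 (since 4·2 = 8 = 1·7 + 1), so t ≡ 2·2 = 4 ≡ 4 (mod 7).
    Then x = 1753 + 4680·4 = 20473, valid modulo lcm(4680, 7) = 32760: x ≡ 20473 (mod 32760).
Verify against each original: 20473 mod 8 = 1, 20473 mod 9 = 7, 20473 mod 13 = 11, 20473 mod 5 = 3, 20473 mod 7 = 5.

x ≡ 20473 (mod 32760).


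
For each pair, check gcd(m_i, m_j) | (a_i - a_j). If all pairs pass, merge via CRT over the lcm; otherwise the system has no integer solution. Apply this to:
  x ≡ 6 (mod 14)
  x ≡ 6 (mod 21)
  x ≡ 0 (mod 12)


Moduli 14, 21, 12 are not pairwise coprime, so CRT works modulo lcm(m_i) when all pairwise compatibility conditions hold.
Pairwise compatibility: gcd(m_i, m_j) must divide a_i - a_j for every pair.
Merge one congruence at a time:
  Start: x ≡ 6 (mod 14).
  Combine with x ≡ 6 (mod 21): gcd(14, 21) = 7; 6 - 6 = 0, which IS divisible by 7, so compatible.
    Write x = 6 + 14·t and substitute into x ≡ 6 (mod 21): 14·t ≡ 6 − 6 = 0 (mod 21).
    Divide the congruence (and modulus) by g = 7: 2·t ≡ 0 (mod 3).
    The inverse of 2 mod 3 is 2 (since 2·2 = 4 = 1·3 + 1), so t ≡ 2·0 = 0 ≡ 0 (mod 3).
    Then x = 6 + 14·0 = 6, valid modulo lcm(14, 21) = 42: x ≡ 6 (mod 42).
  Combine with x ≡ 0 (mod 12): gcd(42, 12) = 6; 0 - 6 = -6, which IS divisible by 6, so compatible.
    Write x = 6 + 42·t and substitute into x ≡ 0 (mod 12): 42·t ≡ 0 − 6 = -6 (mod 12).
    Divide the congruence (and modulus) by g = 6: 7·t ≡ -1 (mod 2).
    Reduce coefficients mod 2: 1·t ≡ 1 (mod 2).
    So t ≡ 1 (mod 2).
    Then x = 6 + 42·1 = 48, valid modulo lcm(42, 12) = 84: x ≡ 48 (mod 84).
Verify: 48 mod 14 = 6, 48 mod 21 = 6, 48 mod 12 = 0.

x ≡ 48 (mod 84).


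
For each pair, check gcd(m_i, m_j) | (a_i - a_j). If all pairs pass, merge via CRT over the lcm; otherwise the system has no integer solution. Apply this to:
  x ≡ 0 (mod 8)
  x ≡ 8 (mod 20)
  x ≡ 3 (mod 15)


Moduli 8, 20, 15 are not pairwise coprime, so CRT works modulo lcm(m_i) when all pairwise compatibility conditions hold.
Pairwise compatibility: gcd(m_i, m_j) must divide a_i - a_j for every pair.
Merge one congruence at a time:
  Start: x ≡ 0 (mod 8).
  Combine with x ≡ 8 (mod 20): gcd(8, 20) = 4; 8 - 0 = 8, which IS divisible by 4, so compatible.
    Write x = 0 + 8·t and substitute into x ≡ 8 (mod 20): 8·t ≡ 8 − 0 = 8 (mod 20).
    Divide the congruence (and modulus) by g = 4: 2·t ≡ 2 (mod 5).
    The inverse of 2 mod 5 is 3 (since 2·3 = 6 = 1·5 + 1), so t ≡ 3·2 = 6 ≡ 1 (mod 5).
    Then x = 0 + 8·1 = 8, valid modulo lcm(8, 20) = 40: x ≡ 8 (mod 40).
  Combine with x ≡ 3 (mod 15): gcd(40, 15) = 5; 3 - 8 = -5, which IS divisible by 5, so compatible.
    Write x = 8 + 40·t and substitute into x ≡ 3 (mod 15): 40·t ≡ 3 − 8 = -5 (mod 15).
    Divide the congruence (and modulus) by g = 5: 8·t ≡ -1 (mod 3).
    Reduce coefficients mod 3: 2·t ≡ 2 (mod 3).
    The inverse of 2 mod 3 is 2 (since 2·2 = 4 = 1·3 + 1), so t ≡ 2·2 = 4 ≡ 1 (mod 3).
    Then x = 8 + 40·1 = 48, valid modulo lcm(40, 15) = 120: x ≡ 48 (mod 120).
Verify: 48 mod 8 = 0, 48 mod 20 = 8, 48 mod 15 = 3.

x ≡ 48 (mod 120).


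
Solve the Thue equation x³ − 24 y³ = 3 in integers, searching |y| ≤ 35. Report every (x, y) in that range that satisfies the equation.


The equation is x³ - 24y³ = 3. For fixed y, x³ = 24·y³ + 3, so a solution requires the RHS to be a perfect cube.
Strategy: iterate y from -35 to 35, compute RHS = 24·y³ + 3, and check whether it is a (positive or negative) perfect cube.
Check small values of y:
  y = 0: RHS = 3 is not a perfect cube.
  y = 1: RHS = 27 = (3)³ ⇒ x = 3 works.
  y = -1: RHS = -21 is not a perfect cube.
  y = 2: RHS = 195 is not a perfect cube.
  y = -2: RHS = -189 is not a perfect cube.
  y = 3: RHS = 651 is not a perfect cube.
  y = -3: RHS = -645 is not a perfect cube.
Continuing the search up to |y| = 35 finds no further solutions beyond those listed.
Collected solutions: (3, 1).

Solutions (with |y| ≤ 35): (3, 1).


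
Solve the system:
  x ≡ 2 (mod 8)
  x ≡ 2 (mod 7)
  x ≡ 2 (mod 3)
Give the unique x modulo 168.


Moduli 8, 7, 3 are pairwise coprime; by CRT there is a unique solution modulo M = 8 · 7 · 3 = 168.
Solve pairwise, accumulating the modulus:
  Start with x ≡ 2 (mod 8).
  Combine with x ≡ 2 (mod 7): since gcd(8, 7) = 1, we get a unique residue mod 56.
    Write x = 2 + 8·t and substitute into x ≡ 2 (mod 7): 8·t ≡ 2 − 2 = 0 (mod 7).
    Reduce coefficients mod 7: 1·t ≡ 0 (mod 7).
    So t ≡ 0 (mod 7).
    Then x = 2 + 8·0 = 2, valid modulo lcm(8, 7) = 56: x ≡ 2 (mod 56).
  Combine with x ≡ 2 (mod 3): since gcd(56, 3) = 1, we get a unique residue mod 168.
    Write x = 2 + 56·t and substitute into x ≡ 2 (mod 3): 56·t ≡ 2 − 2 = 0 (mod 3).
    Reduce coefficients mod 3: 2·t ≡ 0 (mod 3).
    The inverse of 2 mod 3 is 2 (since 2·2 = 4 = 1·3 + 1), so t ≡ 2·0 = 0 ≡ 0 (mod 3).
    Then x = 2 + 56·0 = 2, valid modulo lcm(56, 3) = 168: x ≡ 2 (mod 168).
Verify: 2 mod 8 = 2 ✓, 2 mod 7 = 2 ✓, 2 mod 3 = 2 ✓.

x ≡ 2 (mod 168).


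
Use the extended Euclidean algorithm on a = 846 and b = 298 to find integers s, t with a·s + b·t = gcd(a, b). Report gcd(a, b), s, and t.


Euclidean algorithm on (846, 298) — divide until remainder is 0:
  846 = 2 · 298 + 250
  298 = 1 · 250 + 48
  250 = 5 · 48 + 10
  48 = 4 · 10 + 8
  10 = 1 · 8 + 2
  8 = 4 · 2 + 0
gcd(846, 298) = 2.
Track Bezout coefficients alongside the remainders: start with r₀ = 846 = a·1 + b·0 (s = 1, t = 0) and r₁ = 298 = a·0 + b·1 (s = 0, t = 1); each new remainder r_{k+1} = r_{k-1} − q_k·r_k inherits s_{k+1} = s_{k-1} − q_k·s_k, t_{k+1} = t_{k-1} − q_k·t_k, so r_k = a·s_k + b·t_k at every step:
  q = 2: r = 250, s = 1 − 2·0 = 1, t = 0 − 2·1 = -2  (check: 846·1 + 298·(-2) = 250)
  q = 1: r = 48, s = 0 − 1·1 = -1, t = 1 − 1·(-2) = 3  (check: 846·(-1) + 298·3 = 48)
  q = 5: r = 10, s = 1 − 5·(-1) = 6, t = -2 − 5·3 = -17  (check: 846·6 + 298·(-17) = 10)
  q = 4: r = 8, s = -1 − 4·6 = -25, t = 3 − 4·(-17) = 71  (check: 846·(-25) + 298·71 = 8)
  q = 1: r = 2, s = 6 − 1·(-25) = 31, t = -17 − 1·71 = -88  (check: 846·31 + 298·(-88) = 2)
The row with r = 2 (the gcd) gives the Bezout coefficients s = 31, t = -88.
Result: 846 · (31) + 298 · (-88) = 2.

gcd(846, 298) = 2; s = 31, t = -88 (check: 846·31 + 298·(-88) = 2).


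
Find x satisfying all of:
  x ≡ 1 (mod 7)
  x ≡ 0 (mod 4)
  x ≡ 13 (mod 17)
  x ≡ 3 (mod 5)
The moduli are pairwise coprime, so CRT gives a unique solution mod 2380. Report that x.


Product of moduli M = 7 · 4 · 17 · 5 = 2380.
Merge one congruence at a time:
  Start: x ≡ 1 (mod 7).
  Combine with x ≡ 0 (mod 4); new modulus lcm = 28.
    Write x = 1 + 7·t and substitute into x ≡ 0 (mod 4): 7·t ≡ 0 − 1 = -1 (mod 4).
    Reduce coefficients mod 4: 3·t ≡ 3 (mod 4).
    The inverse of 3 mod 4 is 3 (since 3·3 = 9 = 2·4 + 1), so t ≡ 3·3 = 9 ≡ 1 (mod 4).
    Then x = 1 + 7·1 = 8, valid modulo lcm(7, 4) = 28: x ≡ 8 (mod 28).
  Combine with x ≡ 13 (mod 17); new modulus lcm = 476.
    Write x = 8 + 28·t and substitute into x ≡ 13 (mod 17): 28·t ≡ 13 − 8 = 5 (mod 17).
    Reduce coefficients mod 17: 11·t ≡ 5 (mod 17).
    The inverse of 11 mod 17 is 14 (since 11·14 = 154 = 9·17 + 1), so t ≡ 14·5 = 70 ≡ 2 (mod 17).
    Then x = 8 + 28·2 = 64, valid modulo lcm(28, 17) = 476: x ≡ 64 (mod 476).
  Combine with x ≡ 3 (mod 5); new modulus lcm = 2380.
    Write x = 64 + 476·t and substitute into x ≡ 3 (mod 5): 476·t ≡ 3 − 64 = -61 (mod 5).
    Reduce coefficients mod 5: 1·t ≡ 4 (mod 5).
    So t ≡ 4 (mod 5).
    Then x = 64 + 476·4 = 1968, valid modulo lcm(476, 5) = 2380: x ≡ 1968 (mod 2380).
Verify against each original: 1968 mod 7 = 1, 1968 mod 4 = 0, 1968 mod 17 = 13, 1968 mod 5 = 3.

x ≡ 1968 (mod 2380).


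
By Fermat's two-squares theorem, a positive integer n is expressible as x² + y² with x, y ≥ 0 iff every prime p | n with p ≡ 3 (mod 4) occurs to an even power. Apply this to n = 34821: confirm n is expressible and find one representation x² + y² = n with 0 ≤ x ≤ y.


Step 1: Factor n = 34821 = 3^2 · 53 · 73.
Step 2: Check the mod-4 condition on each prime factor: 3 ≡ 3 (mod 4), exponent 2 (must be even); 53 ≡ 1 (mod 4), exponent 1; 73 ≡ 1 (mod 4), exponent 1.
All primes ≡ 3 (mod 4) appear to even exponent (or don't appear), so by the two-squares theorem n IS expressible as a sum of two squares.
Step 3: Build a representation. Group n = k² · m with k = 3 and m = 53 · 73 = 3869 (a product of primes ≡ 1 (mod 4)); a representation of m scales to one of n via (k·x)² + (k·y)² = k²(x² + y²). Each prime p ≡ 1 (mod 4) is itself a sum of two squares; find a² by testing p − a² for a perfect square:
  53: 53 − 1² = 52, 53 − 2² = 49 = 7² ⇒ 53 = 2² + 7².
  73: 73 − 1² = 72, 73 − 2² = 69, 73 − 3² = 64 = 8² ⇒ 73 = 3² + 8².
  Combine using the Brahmagupta–Fibonacci identity (a² + b²)(c² + d²) = (ac − bd)² + (ad + bc)² = (ac + bd)² + (ad − bc)²:
  53 · 73 = 3869: from (2² + 7²)(3² + 8²), take (2·3 − 7·8, 2·8 + 7·3) = (6 − 56, 16 + 21) = (-50, 37); dropping signs (only squares matter) gives (50, 37); check 50² + 37² = 2500 + 1369 = 3869 ✓.
  Scale by k = 3: (3·50, 3·37) = (150, 111).
Step 4: Order so x ≤ y and verify: 111² + 150² = 12321 + 22500 = 34821 = n. ✓

n = 34821 = 111² + 150² (one valid representation with x ≤ y).


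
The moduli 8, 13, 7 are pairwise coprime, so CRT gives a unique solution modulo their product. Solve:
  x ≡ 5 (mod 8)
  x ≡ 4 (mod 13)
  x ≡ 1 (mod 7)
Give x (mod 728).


Moduli 8, 13, 7 are pairwise coprime; by CRT there is a unique solution modulo M = 8 · 13 · 7 = 728.
Solve pairwise, accumulating the modulus:
  Start with x ≡ 5 (mod 8).
  Combine with x ≡ 4 (mod 13): since gcd(8, 13) = 1, we get a unique residue mod 104.
    Write x = 5 + 8·t and substitute into x ≡ 4 (mod 13): 8·t ≡ 4 − 5 = -1 (mod 13).
    Reduce coefficients mod 13: 8·t ≡ 12 (mod 13).
    The inverse of 8 mod 13 is 5 (since 8·5 = 40 = 3·13 + 1), so t ≡ 5·12 = 60 ≡ 8 (mod 13).
    Then x = 5 + 8·8 = 69, valid modulo lcm(8, 13) = 104: x ≡ 69 (mod 104).
  Combine with x ≡ 1 (mod 7): since gcd(104, 7) = 1, we get a unique residue mod 728.
    Write x = 69 + 104·t and substitute into x ≡ 1 (mod 7): 104·t ≡ 1 − 69 = -68 (mod 7).
    Reduce coefficients mod 7: 6·t ≡ 2 (mod 7).
    The inverse of 6 mod 7 is 6 (since 6·6 = 36 = 5·7 + 1), so t ≡ 6·2 = 12 ≡ 5 (mod 7).
    Then x = 69 + 104·5 = 589, valid modulo lcm(104, 7) = 728: x ≡ 589 (mod 728).
Verify: 589 mod 8 = 5 ✓, 589 mod 13 = 4 ✓, 589 mod 7 = 1 ✓.

x ≡ 589 (mod 728).


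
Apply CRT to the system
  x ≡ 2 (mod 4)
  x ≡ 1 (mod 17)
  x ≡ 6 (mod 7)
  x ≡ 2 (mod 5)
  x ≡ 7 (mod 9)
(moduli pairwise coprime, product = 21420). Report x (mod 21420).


Product of moduli M = 4 · 17 · 7 · 5 · 9 = 21420.
Merge one congruence at a time:
  Start: x ≡ 2 (mod 4).
  Combine with x ≡ 1 (mod 17); new modulus lcm = 68.
    Write x = 2 + 4·t and substitute into x ≡ 1 (mod 17): 4·t ≡ 1 − 2 = -1 (mod 17).
    Reduce coefficients mod 17: 4·t ≡ 16 (mod 17).
    The inverse of 4 mod 17 is 13 (since 4·13 = 52 = 3·17 + 1), so t ≡ 13·16 = 208 ≡ 4 (mod 17).
    Then x = 2 + 4·4 = 18, valid modulo lcm(4, 17) = 68: x ≡ 18 (mod 68).
  Combine with x ≡ 6 (mod 7); new modulus lcm = 476.
    Write x = 18 + 68·t and substitute into x ≡ 6 (mod 7): 68·t ≡ 6 − 18 = -12 (mod 7).
    Reduce coefficients mod 7: 5·t ≡ 2 (mod 7).
    The inverse of 5 mod 7 is 3 (since 5·3 = 15 = 2·7 + 1), so t ≡ 3·2 = 6 ≡ 6 (mod 7).
    Then x = 18 + 68·6 = 426, valid modulo lcm(68, 7) = 476: x ≡ 426 (mod 476).
  Combine with x ≡ 2 (mod 5); new modulus lcm = 2380.
    Write x = 426 + 476·t and substitute into x ≡ 2 (mod 5): 476·t ≡ 2 − 426 = -424 (mod 5).
    Reduce coefficients mod 5: 1·t ≡ 1 (mod 5).
    So t ≡ 1 (mod 5).
    Then x = 426 + 476·1 = 902, valid modulo lcm(476, 5) = 2380: x ≡ 902 (mod 2380).
  Combine with x ≡ 7 (mod 9); new modulus lcm = 21420.
    Write x = 902 + 2380·t and substitute into x ≡ 7 (mod 9): 2380·t ≡ 7 − 902 = -895 (mod 9).
    Reduce coefficients mod 9: 4·t ≡ 5 (mod 9).
    The inverse of 4 mod 9 is 7 (since 4·7 = 28 = 3·9 + 1), so t ≡ 7·5 = 35 ≡ 8 (mod 9).
    Then x = 902 + 2380·8 = 19942, valid modulo lcm(2380, 9) = 21420: x ≡ 19942 (mod 21420).
Verify against each original: 19942 mod 4 = 2, 19942 mod 17 = 1, 19942 mod 7 = 6, 19942 mod 5 = 2, 19942 mod 9 = 7.

x ≡ 19942 (mod 21420).


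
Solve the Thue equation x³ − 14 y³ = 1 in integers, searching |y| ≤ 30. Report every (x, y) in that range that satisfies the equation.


The equation is x³ - 14y³ = 1. For fixed y, x³ = 14·y³ + 1, so a solution requires the RHS to be a perfect cube.
Strategy: iterate y from -30 to 30, compute RHS = 14·y³ + 1, and check whether it is a (positive or negative) perfect cube.
Check small values of y:
  y = 0: RHS = 1 = (1)³ ⇒ x = 1 works.
  y = 1: RHS = 15 is not a perfect cube.
  y = -1: RHS = -13 is not a perfect cube.
  y = 2: RHS = 113 is not a perfect cube.
  y = -2: RHS = -111 is not a perfect cube.
  y = 3: RHS = 379 is not a perfect cube.
  y = -3: RHS = -377 is not a perfect cube.
Continuing the search up to |y| = 30 finds no further solutions beyond those listed.
Collected solutions: (1, 0).

Solutions (with |y| ≤ 30): (1, 0).


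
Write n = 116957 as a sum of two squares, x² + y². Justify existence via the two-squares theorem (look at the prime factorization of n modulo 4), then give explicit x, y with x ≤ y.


Step 1: Factor n = 116957 = 29 · 37 · 109.
Step 2: Check the mod-4 condition on each prime factor: 29 ≡ 1 (mod 4), exponent 1; 37 ≡ 1 (mod 4), exponent 1; 109 ≡ 1 (mod 4), exponent 1.
All primes ≡ 3 (mod 4) appear to even exponent (or don't appear), so by the two-squares theorem n IS expressible as a sum of two squares.
Step 3: Build a representation. Here n = 29 · 37 · 109 is a product of primes ≡ 1 (mod 4). Each prime p ≡ 1 (mod 4) is itself a sum of two squares; find a² by testing p − a² for a perfect square:
  29: 29 − 1² = 28, 29 − 2² = 25 = 5² ⇒ 29 = 2² + 5².
  37: 37 − 1² = 36 = 6² ⇒ 37 = 1² + 6².
  109: 109 − 1² = 108, 109 − 2² = 105, 109 − 3² = 100 = 10² ⇒ 109 = 3² + 10².
  Combine using the Brahmagupta–Fibonacci identity (a² + b²)(c² + d²) = (ac − bd)² + (ad + bc)² = (ac + bd)² + (ad − bc)²:
  29 · 37 = 1073: from (2² + 5²)(1² + 6²), take (2·1 − 5·6, 2·6 + 5·1) = (2 − 30, 12 + 5) = (-28, 17); dropping signs (only squares matter) gives (28, 17); check 28² + 17² = 784 + 289 = 1073 ✓.
  1073 · 109 = 116957: from (28² + 17²)(3² + 10²), take (28·3 − 17·10, 28·10 + 17·3) = (84 − 170, 280 + 51) = (-86, 331); dropping signs (only squares matter) gives (86, 331); check 86² + 331² = 7396 + 109561 = 116957 ✓.
Step 4: Order so x ≤ y and verify: 86² + 331² = 7396 + 109561 = 116957 = n. ✓

n = 116957 = 86² + 331² (one valid representation with x ≤ y).


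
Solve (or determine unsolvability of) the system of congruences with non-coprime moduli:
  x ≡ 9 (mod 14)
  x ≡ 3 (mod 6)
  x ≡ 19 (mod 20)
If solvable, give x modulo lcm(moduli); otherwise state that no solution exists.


Moduli 14, 6, 20 are not pairwise coprime, so CRT works modulo lcm(m_i) when all pairwise compatibility conditions hold.
Pairwise compatibility: gcd(m_i, m_j) must divide a_i - a_j for every pair.
Merge one congruence at a time:
  Start: x ≡ 9 (mod 14).
  Combine with x ≡ 3 (mod 6): gcd(14, 6) = 2; 3 - 9 = -6, which IS divisible by 2, so compatible.
    Write x = 9 + 14·t and substitute into x ≡ 3 (mod 6): 14·t ≡ 3 − 9 = -6 (mod 6).
    Divide the congruence (and modulus) by g = 2: 7·t ≡ -3 (mod 3).
    Reduce coefficients mod 3: 1·t ≡ 0 (mod 3).
    So t ≡ 0 (mod 3).
    Then x = 9 + 14·0 = 9, valid modulo lcm(14, 6) = 42: x ≡ 9 (mod 42).
  Combine with x ≡ 19 (mod 20): gcd(42, 20) = 2; 19 - 9 = 10, which IS divisible by 2, so compatible.
    Write x = 9 + 42·t and substitute into x ≡ 19 (mod 20): 42·t ≡ 19 − 9 = 10 (mod 20).
    Divide the congruence (and modulus) by g = 2: 21·t ≡ 5 (mod 10).
    Reduce coefficients mod 10: 1·t ≡ 5 (mod 10).
    So t ≡ 5 (mod 10).
    Then x = 9 + 42·5 = 219, valid modulo lcm(42, 20) = 420: x ≡ 219 (mod 420).
Verify: 219 mod 14 = 9, 219 mod 6 = 3, 219 mod 20 = 19.

x ≡ 219 (mod 420).


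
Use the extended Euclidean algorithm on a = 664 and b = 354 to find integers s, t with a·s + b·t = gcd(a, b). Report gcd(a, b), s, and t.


Euclidean algorithm on (664, 354) — divide until remainder is 0:
  664 = 1 · 354 + 310
  354 = 1 · 310 + 44
  310 = 7 · 44 + 2
  44 = 22 · 2 + 0
gcd(664, 354) = 2.
Track Bezout coefficients alongside the remainders: start with r₀ = 664 = a·1 + b·0 (s = 1, t = 0) and r₁ = 354 = a·0 + b·1 (s = 0, t = 1); each new remainder r_{k+1} = r_{k-1} − q_k·r_k inherits s_{k+1} = s_{k-1} − q_k·s_k, t_{k+1} = t_{k-1} − q_k·t_k, so r_k = a·s_k + b·t_k at every step:
  q = 1: r = 310, s = 1 − 1·0 = 1, t = 0 − 1·1 = -1  (check: 664·1 + 354·(-1) = 310)
  q = 1: r = 44, s = 0 − 1·1 = -1, t = 1 − 1·(-1) = 2  (check: 664·(-1) + 354·2 = 44)
  q = 7: r = 2, s = 1 − 7·(-1) = 8, t = -1 − 7·2 = -15  (check: 664·8 + 354·(-15) = 2)
The row with r = 2 (the gcd) gives the Bezout coefficients s = 8, t = -15.
Result: 664 · (8) + 354 · (-15) = 2.

gcd(664, 354) = 2; s = 8, t = -15 (check: 664·8 + 354·(-15) = 2).


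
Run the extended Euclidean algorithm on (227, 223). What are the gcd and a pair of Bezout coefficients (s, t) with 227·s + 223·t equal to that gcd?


Euclidean algorithm on (227, 223) — divide until remainder is 0:
  227 = 1 · 223 + 4
  223 = 55 · 4 + 3
  4 = 1 · 3 + 1
  3 = 3 · 1 + 0
gcd(227, 223) = 1.
Track Bezout coefficients alongside the remainders: start with r₀ = 227 = a·1 + b·0 (s = 1, t = 0) and r₁ = 223 = a·0 + b·1 (s = 0, t = 1); each new remainder r_{k+1} = r_{k-1} − q_k·r_k inherits s_{k+1} = s_{k-1} − q_k·s_k, t_{k+1} = t_{k-1} − q_k·t_k, so r_k = a·s_k + b·t_k at every step:
  q = 1: r = 4, s = 1 − 1·0 = 1, t = 0 − 1·1 = -1  (check: 227·1 + 223·(-1) = 4)
  q = 55: r = 3, s = 0 − 55·1 = -55, t = 1 − 55·(-1) = 56  (check: 227·(-55) + 223·56 = 3)
  q = 1: r = 1, s = 1 − 1·(-55) = 56, t = -1 − 1·56 = -57  (check: 227·56 + 223·(-57) = 1)
The row with r = 1 (the gcd) gives the Bezout coefficients s = 56, t = -57.
Result: 227 · (56) + 223 · (-57) = 1.

gcd(227, 223) = 1; s = 56, t = -57 (check: 227·56 + 223·(-57) = 1).


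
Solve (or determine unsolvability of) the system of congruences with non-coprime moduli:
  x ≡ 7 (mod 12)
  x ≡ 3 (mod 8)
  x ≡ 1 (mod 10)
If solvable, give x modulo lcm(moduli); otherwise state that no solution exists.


Moduli 12, 8, 10 are not pairwise coprime, so CRT works modulo lcm(m_i) when all pairwise compatibility conditions hold.
Pairwise compatibility: gcd(m_i, m_j) must divide a_i - a_j for every pair.
Merge one congruence at a time:
  Start: x ≡ 7 (mod 12).
  Combine with x ≡ 3 (mod 8): gcd(12, 8) = 4; 3 - 7 = -4, which IS divisible by 4, so compatible.
    Write x = 7 + 12·t and substitute into x ≡ 3 (mod 8): 12·t ≡ 3 − 7 = -4 (mod 8).
    Divide the congruence (and modulus) by g = 4: 3·t ≡ -1 (mod 2).
    Reduce coefficients mod 2: 1·t ≡ 1 (mod 2).
    So t ≡ 1 (mod 2).
    Then x = 7 + 12·1 = 19, valid modulo lcm(12, 8) = 24: x ≡ 19 (mod 24).
  Combine with x ≡ 1 (mod 10): gcd(24, 10) = 2; 1 - 19 = -18, which IS divisible by 2, so compatible.
    Write x = 19 + 24·t and substitute into x ≡ 1 (mod 10): 24·t ≡ 1 − 19 = -18 (mod 10).
    Divide the congruence (and modulus) by g = 2: 12·t ≡ -9 (mod 5).
    Reduce coefficients mod 5: 2·t ≡ 1 (mod 5).
    The inverse of 2 mod 5 is 3 (since 2·3 = 6 = 1·5 + 1), so t ≡ 3·1 = 3 ≡ 3 (mod 5).
    Then x = 19 + 24·3 = 91, valid modulo lcm(24, 10) = 120: x ≡ 91 (mod 120).
Verify: 91 mod 12 = 7, 91 mod 8 = 3, 91 mod 10 = 1.

x ≡ 91 (mod 120).


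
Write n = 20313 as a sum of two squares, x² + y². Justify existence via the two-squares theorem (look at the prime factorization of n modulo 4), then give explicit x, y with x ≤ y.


Step 1: Factor n = 20313 = 3^2 · 37 · 61.
Step 2: Check the mod-4 condition on each prime factor: 3 ≡ 3 (mod 4), exponent 2 (must be even); 37 ≡ 1 (mod 4), exponent 1; 61 ≡ 1 (mod 4), exponent 1.
All primes ≡ 3 (mod 4) appear to even exponent (or don't appear), so by the two-squares theorem n IS expressible as a sum of two squares.
Step 3: Build a representation. Group n = k² · m with k = 3 and m = 37 · 61 = 2257 (a product of primes ≡ 1 (mod 4)); a representation of m scales to one of n via (k·x)² + (k·y)² = k²(x² + y²). Each prime p ≡ 1 (mod 4) is itself a sum of two squares; find a² by testing p − a² for a perfect square:
  37: 37 − 1² = 36 = 6² ⇒ 37 = 1² + 6².
  61: 61 − 1² = 60, 61 − 2² = 57, 61 − 3² = 52, 61 − 4² = 45, 61 − 5² = 36 = 6² ⇒ 61 = 5² + 6².
  Combine using the Brahmagupta–Fibonacci identity (a² + b²)(c² + d²) = (ac − bd)² + (ad + bc)² = (ac + bd)² + (ad − bc)²:
  37 · 61 = 2257: from (1² + 6²)(5² + 6²), take (1·5 − 6·6, 1·6 + 6·5) = (5 − 36, 6 + 30) = (-31, 36); dropping signs (only squares matter) gives (31, 36); check 31² + 36² = 961 + 1296 = 2257 ✓.
  Scale by k = 3: (3·31, 3·36) = (93, 108).
Step 4: Order so x ≤ y and verify: 93² + 108² = 8649 + 11664 = 20313 = n. ✓

n = 20313 = 93² + 108² (one valid representation with x ≤ y).


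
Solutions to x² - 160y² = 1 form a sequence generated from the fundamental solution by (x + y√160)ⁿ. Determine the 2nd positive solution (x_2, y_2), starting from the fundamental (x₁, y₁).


Step 1: Find the fundamental solution (x₁, y₁) of x² - 160y² = 1.
  Expand √160 as a continued fraction. a₀ = ⌊√160⌋ = 12; iterate m_{k+1} = d_k·a_k − m_k, d_{k+1} = (160 − m_{k+1}²)/d_k, a_{k+1} = ⌊(a₀ + m_{k+1})/d_{k+1}⌋ (starting m₀ = 0, d₀ = 1), with convergents p_k = a_k·p_{k-1} + p_{k-2}, q_k = a_k·q_{k-1} + q_{k-2} (p₋₁ = 1, q₋₁ = 0):
  k = 0: a₀ = 12; p₀/q₀ = 12/1; p₀² − 160·q₀² = 144 − 160 = -16.
  k = 1: m = 12, d = 16, a = ⌊(12 + 12)/16⌋ = 1; p/q = (1·12 + 1)/(1·1 + 0) = 13/1; p² − 160·q² = 169 − 160 = 9.
  k = 2: m = 4, d = 9, a = ⌊(12 + 4)/9⌋ = 1; p/q = (1·13 + 12)/(1·1 + 1) = 25/2; p² − 160·q² = 625 − 640 = -15.
  k = 3: m = 5, d = 15, a = ⌊(12 + 5)/15⌋ = 1; p/q = (1·25 + 13)/(1·2 + 1) = 38/3; p² − 160·q² = 1444 − 1440 = 4.
  k = 4: m = 10, d = 4, a = ⌊(12 + 10)/4⌋ = 5; p/q = (5·38 + 25)/(5·3 + 2) = 215/17; p² − 160·q² = 46225 − 46240 = -15.
  k = 5: m = 10, d = 15, a = ⌊(12 + 10)/15⌋ = 1; p/q = (1·215 + 38)/(1·17 + 3) = 253/20; p² − 160·q² = 64009 − 64000 = 9.
  k = 6: m = 5, d = 9, a = ⌊(12 + 5)/9⌋ = 1; p/q = (1·253 + 215)/(1·20 + 17) = 468/37; p² − 160·q² = 219024 − 219040 = -16.
  k = 7: m = 4, d = 16, a = ⌊(12 + 4)/16⌋ = 1; p/q = (1·468 + 253)/(1·37 + 20) = 721/57; p² − 160·q² = 519841 − 519840 = 1.
  The first convergent with p² − 160·q² = 1 gives the fundamental solution (x₁, y₁) = (721, 57).
Step 2: Apply the recurrence (x_{n+1}, y_{n+1}) = (x₁x_n + 160y₁y_n, x₁y_n + y₁x_n) repeatedly.
  From (x_1, y_1) = (721, 57): x_2 = 721·721 + 160·57·57 = 1039681; y_2 = 721·57 + 57·721 = 82194.
Step 3: Verify x_2² - 160·y_2² = 1080936581761 - 1080936581760 = 1 (should be 1). ✓

(x_1, y_1) = (721, 57); (x_2, y_2) = (1039681, 82194).


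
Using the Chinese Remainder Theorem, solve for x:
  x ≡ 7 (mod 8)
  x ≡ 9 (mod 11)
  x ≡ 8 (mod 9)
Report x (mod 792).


Moduli 8, 11, 9 are pairwise coprime; by CRT there is a unique solution modulo M = 8 · 11 · 9 = 792.
Solve pairwise, accumulating the modulus:
  Start with x ≡ 7 (mod 8).
  Combine with x ≡ 9 (mod 11): since gcd(8, 11) = 1, we get a unique residue mod 88.
    Write x = 7 + 8·t and substitute into x ≡ 9 (mod 11): 8·t ≡ 9 − 7 = 2 (mod 11).
    The inverse of 8 mod 11 is 7 (since 8·7 = 56 = 5·11 + 1), so t ≡ 7·2 = 14 ≡ 3 (mod 11).
    Then x = 7 + 8·3 = 31, valid modulo lcm(8, 11) = 88: x ≡ 31 (mod 88).
  Combine with x ≡ 8 (mod 9): since gcd(88, 9) = 1, we get a unique residue mod 792.
    Write x = 31 + 88·t and substitute into x ≡ 8 (mod 9): 88·t ≡ 8 − 31 = -23 (mod 9).
    Reduce coefficients mod 9: 7·t ≡ 4 (mod 9).
    The inverse of 7 mod 9 is 4 (since 7·4 = 28 = 3·9 + 1), so t ≡ 4·4 = 16 ≡ 7 (mod 9).
    Then x = 31 + 88·7 = 647, valid modulo lcm(88, 9) = 792: x ≡ 647 (mod 792).
Verify: 647 mod 8 = 7 ✓, 647 mod 11 = 9 ✓, 647 mod 9 = 8 ✓.

x ≡ 647 (mod 792).


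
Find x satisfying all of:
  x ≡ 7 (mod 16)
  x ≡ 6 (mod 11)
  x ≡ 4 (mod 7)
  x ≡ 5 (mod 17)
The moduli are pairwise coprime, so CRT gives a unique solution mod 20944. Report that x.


Product of moduli M = 16 · 11 · 7 · 17 = 20944.
Merge one congruence at a time:
  Start: x ≡ 7 (mod 16).
  Combine with x ≡ 6 (mod 11); new modulus lcm = 176.
    Write x = 7 + 16·t and substitute into x ≡ 6 (mod 11): 16·t ≡ 6 − 7 = -1 (mod 11).
    Reduce coefficients mod 11: 5·t ≡ 10 (mod 11).
    The inverse of 5 mod 11 is 9 (since 5·9 = 45 = 4·11 + 1), so t ≡ 9·10 = 90 ≡ 2 (mod 11).
    Then x = 7 + 16·2 = 39, valid modulo lcm(16, 11) = 176: x ≡ 39 (mod 176).
  Combine with x ≡ 4 (mod 7); new modulus lcm = 1232.
    Write x = 39 + 176·t and substitute into x ≡ 4 (mod 7): 176·t ≡ 4 − 39 = -35 (mod 7).
    Reduce coefficients mod 7: 1·t ≡ 0 (mod 7).
    So t ≡ 0 (mod 7).
    Then x = 39 + 176·0 = 39, valid modulo lcm(176, 7) = 1232: x ≡ 39 (mod 1232).
  Combine with x ≡ 5 (mod 17); new modulus lcm = 20944.
    Write x = 39 + 1232·t and substitute into x ≡ 5 (mod 17): 1232·t ≡ 5 − 39 = -34 (mod 17).
    Reduce coefficients mod 17: 8·t ≡ 0 (mod 17).
    The inverse of 8 mod 17 is 15 (since 8·15 = 120 = 7·17 + 1), so t ≡ 15·0 = 0 ≡ 0 (mod 17).
    Then x = 39 + 1232·0 = 39, valid modulo lcm(1232, 17) = 20944: x ≡ 39 (mod 20944).
Verify against each original: 39 mod 16 = 7, 39 mod 11 = 6, 39 mod 7 = 4, 39 mod 17 = 5.

x ≡ 39 (mod 20944).


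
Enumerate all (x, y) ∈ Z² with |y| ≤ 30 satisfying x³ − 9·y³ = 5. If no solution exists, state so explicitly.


The equation is x³ - 9y³ = 5. For fixed y, x³ = 9·y³ + 5, so a solution requires the RHS to be a perfect cube.
Strategy: iterate y from -30 to 30, compute RHS = 9·y³ + 5, and check whether it is a (positive or negative) perfect cube.
Check small values of y:
  y = 0: RHS = 5 is not a perfect cube.
  y = 1: RHS = 14 is not a perfect cube.
  y = -1: RHS = -4 is not a perfect cube.
  y = 2: RHS = 77 is not a perfect cube.
  y = -2: RHS = -67 is not a perfect cube.
  y = 3: RHS = 248 is not a perfect cube.
  y = -3: RHS = -238 is not a perfect cube.
Continuing the search up to |y| = 30 finds no solutions either.
No (x, y) in the scanned range satisfies the equation.

No integer solutions with |y| ≤ 30.


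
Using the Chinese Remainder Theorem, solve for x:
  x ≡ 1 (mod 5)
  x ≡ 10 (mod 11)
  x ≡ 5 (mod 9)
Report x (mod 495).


Moduli 5, 11, 9 are pairwise coprime; by CRT there is a unique solution modulo M = 5 · 11 · 9 = 495.
Solve pairwise, accumulating the modulus:
  Start with x ≡ 1 (mod 5).
  Combine with x ≡ 10 (mod 11): since gcd(5, 11) = 1, we get a unique residue mod 55.
    Write x = 1 + 5·t and substitute into x ≡ 10 (mod 11): 5·t ≡ 10 − 1 = 9 (mod 11).
    The inverse of 5 mod 11 is 9 (since 5·9 = 45 = 4·11 + 1), so t ≡ 9·9 = 81 ≡ 4 (mod 11).
    Then x = 1 + 5·4 = 21, valid modulo lcm(5, 11) = 55: x ≡ 21 (mod 55).
  Combine with x ≡ 5 (mod 9): since gcd(55, 9) = 1, we get a unique residue mod 495.
    Write x = 21 + 55·t and substitute into x ≡ 5 (mod 9): 55·t ≡ 5 − 21 = -16 (mod 9).
    Reduce coefficients mod 9: 1·t ≡ 2 (mod 9).
    So t ≡ 2 (mod 9).
    Then x = 21 + 55·2 = 131, valid modulo lcm(55, 9) = 495: x ≡ 131 (mod 495).
Verify: 131 mod 5 = 1 ✓, 131 mod 11 = 10 ✓, 131 mod 9 = 5 ✓.

x ≡ 131 (mod 495).


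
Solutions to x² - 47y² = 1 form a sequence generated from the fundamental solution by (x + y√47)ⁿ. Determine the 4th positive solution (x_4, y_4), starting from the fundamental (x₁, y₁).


Step 1: Find the fundamental solution (x₁, y₁) of x² - 47y² = 1.
  Expand √47 as a continued fraction. a₀ = ⌊√47⌋ = 6; iterate m_{k+1} = d_k·a_k − m_k, d_{k+1} = (47 − m_{k+1}²)/d_k, a_{k+1} = ⌊(a₀ + m_{k+1})/d_{k+1}⌋ (starting m₀ = 0, d₀ = 1), with convergents p_k = a_k·p_{k-1} + p_{k-2}, q_k = a_k·q_{k-1} + q_{k-2} (p₋₁ = 1, q₋₁ = 0):
  k = 0: a₀ = 6; p₀/q₀ = 6/1; p₀² − 47·q₀² = 36 − 47 = -11.
  k = 1: m = 6, d = 11, a = ⌊(6 + 6)/11⌋ = 1; p/q = (1·6 + 1)/(1·1 + 0) = 7/1; p² − 47·q² = 49 − 47 = 2.
  k = 2: m = 5, d = 2, a = ⌊(6 + 5)/2⌋ = 5; p/q = (5·7 + 6)/(5·1 + 1) = 41/6; p² − 47·q² = 1681 − 1692 = -11.
  k = 3: m = 5, d = 11, a = ⌊(6 + 5)/11⌋ = 1; p/q = (1·41 + 7)/(1·6 + 1) = 48/7; p² − 47·q² = 2304 − 2303 = 1.
  The first convergent with p² − 47·q² = 1 gives the fundamental solution (x₁, y₁) = (48, 7).
Step 2: Apply the recurrence (x_{n+1}, y_{n+1}) = (x₁x_n + 47y₁y_n, x₁y_n + y₁x_n) repeatedly.
  From (x_1, y_1) = (48, 7): x_2 = 48·48 + 47·7·7 = 4607; y_2 = 48·7 + 7·48 = 672.
  From (x_2, y_2) = (4607, 672): x_3 = 48·4607 + 47·7·672 = 442224; y_3 = 48·672 + 7·4607 = 64505.
  From (x_3, y_3) = (442224, 64505): x_4 = 48·442224 + 47·7·64505 = 42448897; y_4 = 48·64505 + 7·442224 = 6191808.
Step 3: Verify x_4² - 47·y_4² = 1801908856516609 - 1801908856516608 = 1 (should be 1). ✓

(x_1, y_1) = (48, 7); (x_4, y_4) = (42448897, 6191808).


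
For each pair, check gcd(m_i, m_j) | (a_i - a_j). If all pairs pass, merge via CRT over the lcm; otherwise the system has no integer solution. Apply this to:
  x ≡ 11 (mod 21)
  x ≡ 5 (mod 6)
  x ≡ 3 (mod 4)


Moduli 21, 6, 4 are not pairwise coprime, so CRT works modulo lcm(m_i) when all pairwise compatibility conditions hold.
Pairwise compatibility: gcd(m_i, m_j) must divide a_i - a_j for every pair.
Merge one congruence at a time:
  Start: x ≡ 11 (mod 21).
  Combine with x ≡ 5 (mod 6): gcd(21, 6) = 3; 5 - 11 = -6, which IS divisible by 3, so compatible.
    Write x = 11 + 21·t and substitute into x ≡ 5 (mod 6): 21·t ≡ 5 − 11 = -6 (mod 6).
    Divide the congruence (and modulus) by g = 3: 7·t ≡ -2 (mod 2).
    Reduce coefficients mod 2: 1·t ≡ 0 (mod 2).
    So t ≡ 0 (mod 2).
    Then x = 11 + 21·0 = 11, valid modulo lcm(21, 6) = 42: x ≡ 11 (mod 42).
  Combine with x ≡ 3 (mod 4): gcd(42, 4) = 2; 3 - 11 = -8, which IS divisible by 2, so compatible.
    Write x = 11 + 42·t and substitute into x ≡ 3 (mod 4): 42·t ≡ 3 − 11 = -8 (mod 4).
    Divide the congruence (and modulus) by g = 2: 21·t ≡ -4 (mod 2).
    Reduce coefficients mod 2: 1·t ≡ 0 (mod 2).
    So t ≡ 0 (mod 2).
    Then x = 11 + 42·0 = 11, valid modulo lcm(42, 4) = 84: x ≡ 11 (mod 84).
Verify: 11 mod 21 = 11, 11 mod 6 = 5, 11 mod 4 = 3.

x ≡ 11 (mod 84).


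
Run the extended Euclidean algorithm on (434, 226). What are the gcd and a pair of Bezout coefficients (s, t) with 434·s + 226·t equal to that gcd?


Euclidean algorithm on (434, 226) — divide until remainder is 0:
  434 = 1 · 226 + 208
  226 = 1 · 208 + 18
  208 = 11 · 18 + 10
  18 = 1 · 10 + 8
  10 = 1 · 8 + 2
  8 = 4 · 2 + 0
gcd(434, 226) = 2.
Track Bezout coefficients alongside the remainders: start with r₀ = 434 = a·1 + b·0 (s = 1, t = 0) and r₁ = 226 = a·0 + b·1 (s = 0, t = 1); each new remainder r_{k+1} = r_{k-1} − q_k·r_k inherits s_{k+1} = s_{k-1} − q_k·s_k, t_{k+1} = t_{k-1} − q_k·t_k, so r_k = a·s_k + b·t_k at every step:
  q = 1: r = 208, s = 1 − 1·0 = 1, t = 0 − 1·1 = -1  (check: 434·1 + 226·(-1) = 208)
  q = 1: r = 18, s = 0 − 1·1 = -1, t = 1 − 1·(-1) = 2  (check: 434·(-1) + 226·2 = 18)
  q = 11: r = 10, s = 1 − 11·(-1) = 12, t = -1 − 11·2 = -23  (check: 434·12 + 226·(-23) = 10)
  q = 1: r = 8, s = -1 − 1·12 = -13, t = 2 − 1·(-23) = 25  (check: 434·(-13) + 226·25 = 8)
  q = 1: r = 2, s = 12 − 1·(-13) = 25, t = -23 − 1·25 = -48  (check: 434·25 + 226·(-48) = 2)
The row with r = 2 (the gcd) gives the Bezout coefficients s = 25, t = -48.
Result: 434 · (25) + 226 · (-48) = 2.

gcd(434, 226) = 2; s = 25, t = -48 (check: 434·25 + 226·(-48) = 2).


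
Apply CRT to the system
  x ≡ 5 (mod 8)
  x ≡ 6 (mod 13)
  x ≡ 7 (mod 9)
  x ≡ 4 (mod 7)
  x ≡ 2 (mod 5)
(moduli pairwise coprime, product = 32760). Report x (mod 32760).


Product of moduli M = 8 · 13 · 9 · 7 · 5 = 32760.
Merge one congruence at a time:
  Start: x ≡ 5 (mod 8).
  Combine with x ≡ 6 (mod 13); new modulus lcm = 104.
    Write x = 5 + 8·t and substitute into x ≡ 6 (mod 13): 8·t ≡ 6 − 5 = 1 (mod 13).
    The inverse of 8 mod 13 is 5 (since 8·5 = 40 = 3·13 + 1), so t ≡ 5·1 = 5 ≡ 5 (mod 13).
    Then x = 5 + 8·5 = 45, valid modulo lcm(8, 13) = 104: x ≡ 45 (mod 104).
  Combine with x ≡ 7 (mod 9); new modulus lcm = 936.
    Write x = 45 + 104·t and substitute into x ≡ 7 (mod 9): 104·t ≡ 7 − 45 = -38 (mod 9).
    Reduce coefficients mod 9: 5·t ≡ 7 (mod 9).
    The inverse of 5 mod 9 is 2 (since 5·2 = 10 = 1·9 + 1), so t ≡ 2·7 = 14 ≡ 5 (mod 9).
    Then x = 45 + 104·5 = 565, valid modulo lcm(104, 9) = 936: x ≡ 565 (mod 936).
  Combine with x ≡ 4 (mod 7); new modulus lcm = 6552.
    Write x = 565 + 936·t and substitute into x ≡ 4 (mod 7): 936·t ≡ 4 − 565 = -561 (mod 7).
    Reduce coefficients mod 7: 5·t ≡ 6 (mod 7).
    The inverse of 5 mod 7 is 3 (since 5·3 = 15 = 2·7 + 1), so t ≡ 3·6 = 18 ≡ 4 (mod 7).
    Then x = 565 + 936·4 = 4309, valid modulo lcm(936, 7) = 6552: x ≡ 4309 (mod 6552).
  Combine with x ≡ 2 (mod 5); new modulus lcm = 32760.
    Write x = 4309 + 6552·t and substitute into x ≡ 2 (mod 5): 6552·t ≡ 2 − 4309 = -4307 (mod 5).
    Reduce coefficients mod 5: 2·t ≡ 3 (mod 5).
    The inverse of 2 mod 5 is 3 (since 2·3 = 6 = 1·5 + 1), so t ≡ 3·3 = 9 ≡ 4 (mod 5).
    Then x = 4309 + 6552·4 = 30517, valid modulo lcm(6552, 5) = 32760: x ≡ 30517 (mod 32760).
Verify against each original: 30517 mod 8 = 5, 30517 mod 13 = 6, 30517 mod 9 = 7, 30517 mod 7 = 4, 30517 mod 5 = 2.

x ≡ 30517 (mod 32760).
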